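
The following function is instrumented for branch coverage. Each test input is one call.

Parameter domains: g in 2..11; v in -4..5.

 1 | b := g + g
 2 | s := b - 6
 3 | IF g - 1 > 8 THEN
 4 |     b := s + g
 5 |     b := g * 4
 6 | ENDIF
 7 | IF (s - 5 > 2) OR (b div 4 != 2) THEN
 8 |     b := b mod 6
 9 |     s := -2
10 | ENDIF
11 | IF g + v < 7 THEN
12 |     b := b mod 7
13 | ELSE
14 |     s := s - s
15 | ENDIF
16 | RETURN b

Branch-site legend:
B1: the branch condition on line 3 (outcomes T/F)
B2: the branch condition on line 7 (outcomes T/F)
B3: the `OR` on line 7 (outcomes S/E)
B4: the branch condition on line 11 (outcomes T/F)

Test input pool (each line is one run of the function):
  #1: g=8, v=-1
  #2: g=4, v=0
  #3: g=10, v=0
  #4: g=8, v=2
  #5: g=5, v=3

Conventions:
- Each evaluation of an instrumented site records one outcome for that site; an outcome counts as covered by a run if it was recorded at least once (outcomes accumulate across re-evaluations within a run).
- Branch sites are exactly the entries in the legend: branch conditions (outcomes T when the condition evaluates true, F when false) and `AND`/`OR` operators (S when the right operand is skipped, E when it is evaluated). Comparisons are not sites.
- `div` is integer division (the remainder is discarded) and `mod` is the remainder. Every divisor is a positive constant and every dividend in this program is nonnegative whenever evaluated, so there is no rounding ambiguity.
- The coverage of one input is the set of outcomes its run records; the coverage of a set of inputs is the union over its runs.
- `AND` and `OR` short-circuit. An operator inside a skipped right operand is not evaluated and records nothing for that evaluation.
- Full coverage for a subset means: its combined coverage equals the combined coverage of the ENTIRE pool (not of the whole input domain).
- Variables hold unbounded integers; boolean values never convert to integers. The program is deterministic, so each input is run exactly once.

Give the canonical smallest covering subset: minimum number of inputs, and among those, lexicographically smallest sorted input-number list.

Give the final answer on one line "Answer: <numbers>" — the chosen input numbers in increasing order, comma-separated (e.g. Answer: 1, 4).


run #1 (g=8, v=-1) runs B1->F, B3->S, B2->T, B4->F; records B1=F, B2=T, B3=S, B4=F
run #2 (g=4, v=0) runs B1->F, B3->E, B2->F, B4->T; records B1=F, B2=F, B3=E, B4=T
run #3 (g=10, v=0) runs B1->T, B3->S, B2->T, B4->F; records B1=T, B2=T, B3=S, B4=F
run #4 (g=8, v=2) runs B1->F, B3->S, B2->T, B4->F; records B1=F, B2=T, B3=S, B4=F
run #5 (g=5, v=3) runs B1->F, B3->E, B2->F, B4->F; records B1=F, B2=F, B3=E, B4=F
union over all inputs: B1=T, B1=F, B2=T, B2=F, B3=S, B3=E, B4=T, B4=F (8 outcomes)
size 1 is not enough: best union over all size-1 subsets is 4/8
size 2: inputs {2, 3} cover all 8 outcomes, and no lexicographically smaller subset of this size does
Answer: 2, 3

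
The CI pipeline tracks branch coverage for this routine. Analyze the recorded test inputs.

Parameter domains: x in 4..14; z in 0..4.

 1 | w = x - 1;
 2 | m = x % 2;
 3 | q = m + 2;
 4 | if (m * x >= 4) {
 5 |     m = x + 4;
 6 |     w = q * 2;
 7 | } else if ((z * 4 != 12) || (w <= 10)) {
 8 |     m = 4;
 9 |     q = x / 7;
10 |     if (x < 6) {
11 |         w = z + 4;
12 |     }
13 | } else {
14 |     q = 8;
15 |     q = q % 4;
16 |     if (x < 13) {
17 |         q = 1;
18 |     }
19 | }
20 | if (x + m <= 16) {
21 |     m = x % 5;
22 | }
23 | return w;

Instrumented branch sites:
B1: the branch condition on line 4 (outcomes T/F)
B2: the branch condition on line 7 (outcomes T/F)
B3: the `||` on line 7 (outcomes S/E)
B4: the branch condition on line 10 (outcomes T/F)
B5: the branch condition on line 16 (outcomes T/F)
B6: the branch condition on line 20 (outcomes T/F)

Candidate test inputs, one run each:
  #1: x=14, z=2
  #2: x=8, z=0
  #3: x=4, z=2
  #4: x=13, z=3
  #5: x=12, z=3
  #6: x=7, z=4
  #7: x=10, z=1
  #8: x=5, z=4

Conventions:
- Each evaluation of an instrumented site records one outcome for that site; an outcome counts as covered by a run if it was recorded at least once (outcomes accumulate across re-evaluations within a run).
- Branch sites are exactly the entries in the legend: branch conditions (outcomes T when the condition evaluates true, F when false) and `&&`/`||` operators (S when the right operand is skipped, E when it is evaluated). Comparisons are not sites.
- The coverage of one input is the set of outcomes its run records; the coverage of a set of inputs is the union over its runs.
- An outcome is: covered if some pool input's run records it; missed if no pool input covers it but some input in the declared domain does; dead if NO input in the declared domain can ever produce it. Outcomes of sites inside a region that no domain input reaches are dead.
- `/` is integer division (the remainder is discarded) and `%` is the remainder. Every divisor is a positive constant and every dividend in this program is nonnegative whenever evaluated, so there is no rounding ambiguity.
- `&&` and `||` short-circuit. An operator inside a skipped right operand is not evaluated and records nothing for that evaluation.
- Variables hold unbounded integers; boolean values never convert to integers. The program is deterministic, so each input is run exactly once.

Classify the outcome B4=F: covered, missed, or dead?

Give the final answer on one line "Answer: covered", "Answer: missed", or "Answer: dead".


B4=F is recorded by pool input(s) 1, 2, 7 -> covered
Answer: covered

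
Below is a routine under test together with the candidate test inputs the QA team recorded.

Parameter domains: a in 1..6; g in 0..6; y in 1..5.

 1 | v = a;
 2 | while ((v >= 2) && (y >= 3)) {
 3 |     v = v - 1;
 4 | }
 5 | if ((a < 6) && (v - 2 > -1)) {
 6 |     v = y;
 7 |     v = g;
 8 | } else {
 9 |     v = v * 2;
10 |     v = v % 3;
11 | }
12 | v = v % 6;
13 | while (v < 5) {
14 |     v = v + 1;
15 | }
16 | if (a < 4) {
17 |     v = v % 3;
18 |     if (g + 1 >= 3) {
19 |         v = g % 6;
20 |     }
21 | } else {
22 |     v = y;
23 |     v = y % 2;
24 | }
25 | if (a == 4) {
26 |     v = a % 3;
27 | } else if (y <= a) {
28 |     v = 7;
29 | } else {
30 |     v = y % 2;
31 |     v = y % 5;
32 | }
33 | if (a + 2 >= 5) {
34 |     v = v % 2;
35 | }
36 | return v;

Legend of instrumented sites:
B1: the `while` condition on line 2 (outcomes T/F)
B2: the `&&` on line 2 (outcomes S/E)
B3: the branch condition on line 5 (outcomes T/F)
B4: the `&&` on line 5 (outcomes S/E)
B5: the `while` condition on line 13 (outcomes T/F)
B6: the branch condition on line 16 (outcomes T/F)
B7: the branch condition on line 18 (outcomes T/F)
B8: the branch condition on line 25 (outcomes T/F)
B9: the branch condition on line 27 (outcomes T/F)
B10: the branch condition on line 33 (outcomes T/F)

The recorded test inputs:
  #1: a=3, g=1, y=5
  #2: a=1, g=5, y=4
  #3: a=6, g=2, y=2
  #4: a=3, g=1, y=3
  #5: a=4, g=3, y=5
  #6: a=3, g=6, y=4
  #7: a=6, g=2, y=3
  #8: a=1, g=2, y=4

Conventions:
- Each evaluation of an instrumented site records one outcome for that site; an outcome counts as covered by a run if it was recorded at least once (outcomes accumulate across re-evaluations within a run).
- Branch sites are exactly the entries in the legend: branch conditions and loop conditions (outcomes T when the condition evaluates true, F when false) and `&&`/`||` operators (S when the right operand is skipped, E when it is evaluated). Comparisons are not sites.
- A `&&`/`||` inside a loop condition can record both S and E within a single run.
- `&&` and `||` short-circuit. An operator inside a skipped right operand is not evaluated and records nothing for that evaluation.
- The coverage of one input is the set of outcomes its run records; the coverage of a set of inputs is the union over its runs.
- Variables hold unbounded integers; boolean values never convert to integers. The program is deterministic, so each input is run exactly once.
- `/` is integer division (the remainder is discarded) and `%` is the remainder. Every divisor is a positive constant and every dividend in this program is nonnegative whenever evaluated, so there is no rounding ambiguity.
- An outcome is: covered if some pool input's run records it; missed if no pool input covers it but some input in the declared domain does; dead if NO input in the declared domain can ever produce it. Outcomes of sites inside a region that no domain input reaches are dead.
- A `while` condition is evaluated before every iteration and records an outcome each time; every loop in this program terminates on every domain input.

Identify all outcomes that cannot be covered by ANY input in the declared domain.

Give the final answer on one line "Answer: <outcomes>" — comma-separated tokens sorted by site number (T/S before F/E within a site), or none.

running all 210 domain inputs and tallying outcomes:
  reachable outcomes have witnesses, e.g. B1=T (e.g. a=2, g=0, y=3), B1=F (e.g. a=1, g=0, y=1), B2=S (e.g. a=1, g=0, y=1), B2=E (e.g. a=2, g=0, y=1)

Answer: none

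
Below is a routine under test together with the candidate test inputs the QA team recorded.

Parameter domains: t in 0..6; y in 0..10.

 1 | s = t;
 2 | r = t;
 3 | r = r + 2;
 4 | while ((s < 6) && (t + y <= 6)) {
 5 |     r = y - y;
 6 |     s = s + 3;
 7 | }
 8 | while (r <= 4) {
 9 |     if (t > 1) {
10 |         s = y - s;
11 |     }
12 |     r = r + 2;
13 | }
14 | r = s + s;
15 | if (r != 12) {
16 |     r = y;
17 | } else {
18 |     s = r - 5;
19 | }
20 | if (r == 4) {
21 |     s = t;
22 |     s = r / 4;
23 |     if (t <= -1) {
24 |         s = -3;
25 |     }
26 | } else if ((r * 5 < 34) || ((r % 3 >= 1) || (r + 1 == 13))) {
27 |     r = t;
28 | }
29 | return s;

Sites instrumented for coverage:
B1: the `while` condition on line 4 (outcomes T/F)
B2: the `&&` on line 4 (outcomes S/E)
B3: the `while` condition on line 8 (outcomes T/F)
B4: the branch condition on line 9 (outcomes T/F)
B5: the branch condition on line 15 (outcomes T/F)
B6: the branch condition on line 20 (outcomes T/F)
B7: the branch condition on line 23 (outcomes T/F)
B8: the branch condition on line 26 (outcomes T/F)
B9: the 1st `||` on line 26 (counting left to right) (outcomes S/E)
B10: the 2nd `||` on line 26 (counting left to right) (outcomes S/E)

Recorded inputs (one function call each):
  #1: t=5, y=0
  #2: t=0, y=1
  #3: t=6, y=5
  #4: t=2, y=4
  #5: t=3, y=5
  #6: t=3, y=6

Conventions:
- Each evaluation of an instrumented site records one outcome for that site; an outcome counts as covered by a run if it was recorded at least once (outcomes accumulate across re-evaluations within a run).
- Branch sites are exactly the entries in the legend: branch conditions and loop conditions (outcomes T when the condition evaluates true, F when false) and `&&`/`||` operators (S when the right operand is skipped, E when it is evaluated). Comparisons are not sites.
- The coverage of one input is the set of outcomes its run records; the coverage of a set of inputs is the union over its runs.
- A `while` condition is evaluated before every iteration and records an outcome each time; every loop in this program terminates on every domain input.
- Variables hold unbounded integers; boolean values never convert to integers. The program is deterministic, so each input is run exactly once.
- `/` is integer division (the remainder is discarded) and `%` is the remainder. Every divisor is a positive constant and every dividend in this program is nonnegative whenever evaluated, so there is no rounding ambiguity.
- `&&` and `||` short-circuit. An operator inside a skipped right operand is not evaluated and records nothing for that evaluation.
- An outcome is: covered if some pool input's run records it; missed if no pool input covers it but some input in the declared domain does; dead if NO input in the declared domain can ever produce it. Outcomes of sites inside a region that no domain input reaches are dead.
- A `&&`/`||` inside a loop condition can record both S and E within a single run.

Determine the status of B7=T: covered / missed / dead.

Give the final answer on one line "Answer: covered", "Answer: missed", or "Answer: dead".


no pool input records B7=T
checking all 77 inputs in the declared domain: B7=T is never recorded -> dead
Answer: dead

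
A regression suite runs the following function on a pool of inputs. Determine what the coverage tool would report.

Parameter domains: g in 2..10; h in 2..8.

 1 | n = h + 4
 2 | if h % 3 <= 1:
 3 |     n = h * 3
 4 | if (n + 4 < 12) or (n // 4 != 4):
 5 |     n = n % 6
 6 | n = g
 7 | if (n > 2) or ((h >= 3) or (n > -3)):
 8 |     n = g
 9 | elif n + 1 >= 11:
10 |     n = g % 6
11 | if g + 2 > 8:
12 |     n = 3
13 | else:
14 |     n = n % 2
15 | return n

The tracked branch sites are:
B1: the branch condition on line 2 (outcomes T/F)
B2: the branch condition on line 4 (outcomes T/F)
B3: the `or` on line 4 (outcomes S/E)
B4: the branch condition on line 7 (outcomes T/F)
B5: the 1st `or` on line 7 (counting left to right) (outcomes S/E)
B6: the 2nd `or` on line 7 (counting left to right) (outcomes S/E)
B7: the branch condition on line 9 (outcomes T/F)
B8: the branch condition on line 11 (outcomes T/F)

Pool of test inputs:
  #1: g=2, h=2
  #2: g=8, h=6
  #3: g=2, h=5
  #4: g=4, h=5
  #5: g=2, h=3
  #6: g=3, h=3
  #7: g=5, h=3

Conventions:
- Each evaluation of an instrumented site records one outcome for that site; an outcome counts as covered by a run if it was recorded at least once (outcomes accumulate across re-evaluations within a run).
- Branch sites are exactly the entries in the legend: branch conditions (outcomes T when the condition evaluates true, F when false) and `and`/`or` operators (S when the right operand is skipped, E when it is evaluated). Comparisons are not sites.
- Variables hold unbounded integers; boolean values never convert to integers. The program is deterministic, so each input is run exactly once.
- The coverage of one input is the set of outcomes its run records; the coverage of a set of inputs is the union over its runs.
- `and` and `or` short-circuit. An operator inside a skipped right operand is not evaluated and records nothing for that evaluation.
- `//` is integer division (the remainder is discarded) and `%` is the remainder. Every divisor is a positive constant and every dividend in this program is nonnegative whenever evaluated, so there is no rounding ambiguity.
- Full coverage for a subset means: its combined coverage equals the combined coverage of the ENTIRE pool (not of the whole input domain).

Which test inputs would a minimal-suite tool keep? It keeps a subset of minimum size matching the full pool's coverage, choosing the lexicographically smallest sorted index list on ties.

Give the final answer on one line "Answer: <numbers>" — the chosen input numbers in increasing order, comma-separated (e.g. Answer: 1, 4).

input #1, g=2, h=2: outcomes B1=F, B2=T, B3=S, B4=T, B5=E, B6=E, B8=F
input #2, g=8, h=6: outcomes B1=T, B2=F, B3=E, B4=T, B5=S, B8=T
input #3, g=2, h=5: outcomes B1=F, B2=T, B3=E, B4=T, B5=E, B6=S, B8=F
input #4, g=4, h=5: outcomes B1=F, B2=T, B3=E, B4=T, B5=S, B8=F
input #5, g=2, h=3: outcomes B1=T, B2=T, B3=E, B4=T, B5=E, B6=S, B8=F
input #6, g=3, h=3: outcomes B1=T, B2=T, B3=E, B4=T, B5=S, B8=F
input #7, g=5, h=3: outcomes B1=T, B2=T, B3=E, B4=T, B5=S, B8=F
pool-wide coverage (13 outcomes): B1=T, B1=F, B2=T, B2=F, B3=S, B3=E, B4=T, B5=S, B5=E, B6=S, B6=E, B8=T, B8=F
checked all size-1 subsets: none covers 13 outcomes (max 7/13)
checked all size-2 subsets: none covers 13 outcomes (max 12/13)
the canonical winner is {1, 2, 3}: size 3, full 13-outcome coverage, earliest index list among size-3 covers

Answer: 1, 2, 3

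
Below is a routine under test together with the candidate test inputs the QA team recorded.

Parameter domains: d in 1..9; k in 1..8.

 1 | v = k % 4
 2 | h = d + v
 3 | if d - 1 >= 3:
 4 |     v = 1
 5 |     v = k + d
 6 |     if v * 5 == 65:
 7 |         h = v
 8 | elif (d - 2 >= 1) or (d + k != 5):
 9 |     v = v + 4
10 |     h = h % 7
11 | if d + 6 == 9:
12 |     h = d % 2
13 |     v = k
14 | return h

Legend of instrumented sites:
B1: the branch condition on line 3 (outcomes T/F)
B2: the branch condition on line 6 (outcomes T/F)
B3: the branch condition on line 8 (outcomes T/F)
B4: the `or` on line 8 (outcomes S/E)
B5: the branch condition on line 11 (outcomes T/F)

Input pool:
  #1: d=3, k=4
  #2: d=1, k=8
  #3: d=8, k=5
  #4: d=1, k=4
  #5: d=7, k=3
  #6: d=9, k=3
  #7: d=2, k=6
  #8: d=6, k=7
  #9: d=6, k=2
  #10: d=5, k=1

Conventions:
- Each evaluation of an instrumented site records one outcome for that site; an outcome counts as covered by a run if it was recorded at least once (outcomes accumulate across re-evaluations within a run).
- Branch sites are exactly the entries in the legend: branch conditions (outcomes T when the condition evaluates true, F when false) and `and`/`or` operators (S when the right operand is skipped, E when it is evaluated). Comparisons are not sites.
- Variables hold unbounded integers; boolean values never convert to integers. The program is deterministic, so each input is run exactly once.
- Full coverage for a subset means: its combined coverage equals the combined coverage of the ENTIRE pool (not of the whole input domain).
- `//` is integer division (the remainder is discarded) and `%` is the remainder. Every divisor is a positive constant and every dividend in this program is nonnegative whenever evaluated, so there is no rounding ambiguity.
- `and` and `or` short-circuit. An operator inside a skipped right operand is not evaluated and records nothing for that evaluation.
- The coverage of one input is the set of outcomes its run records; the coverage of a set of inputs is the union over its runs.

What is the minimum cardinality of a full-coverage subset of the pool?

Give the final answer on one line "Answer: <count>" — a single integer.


test 1 (d=3, k=4) fires B1->F, B4->S, B3->T, B5->T; hits B1=F, B3=T, B4=S, B5=T
test 2 (d=1, k=8) fires B1->F, B4->E, B3->T, B5->F; hits B1=F, B3=T, B4=E, B5=F
test 3 (d=8, k=5) fires B1->T, B2->T, B5->F; hits B1=T, B2=T, B5=F
test 4 (d=1, k=4) fires B1->F, B4->E, B3->F, B5->F; hits B1=F, B3=F, B4=E, B5=F
test 5 (d=7, k=3) fires B1->T, B2->F, B5->F; hits B1=T, B2=F, B5=F
test 6 (d=9, k=3) fires B1->T, B2->F, B5->F; hits B1=T, B2=F, B5=F
test 7 (d=2, k=6) fires B1->F, B4->E, B3->T, B5->F; hits B1=F, B3=T, B4=E, B5=F
test 8 (d=6, k=7) fires B1->T, B2->T, B5->F; hits B1=T, B2=T, B5=F
test 9 (d=6, k=2) fires B1->T, B2->F, B5->F; hits B1=T, B2=F, B5=F
test 10 (d=5, k=1) fires B1->T, B2->F, B5->F; hits B1=T, B2=F, B5=F
union over all inputs: B1=T, B1=F, B2=T, B2=F, B3=T, B3=F, B4=S, B4=E, B5=T, B5=F (10 outcomes)
size 1 is not enough: best union over all size-1 subsets is 4/10
size 2 is not enough: best union over all size-2 subsets is 7/10
size 3 is not enough: best union over all size-3 subsets is 9/10
the canonical winner is {1, 3, 4, 5}: size 4, full 10-outcome coverage, earliest index list among size-4 covers
Answer: 4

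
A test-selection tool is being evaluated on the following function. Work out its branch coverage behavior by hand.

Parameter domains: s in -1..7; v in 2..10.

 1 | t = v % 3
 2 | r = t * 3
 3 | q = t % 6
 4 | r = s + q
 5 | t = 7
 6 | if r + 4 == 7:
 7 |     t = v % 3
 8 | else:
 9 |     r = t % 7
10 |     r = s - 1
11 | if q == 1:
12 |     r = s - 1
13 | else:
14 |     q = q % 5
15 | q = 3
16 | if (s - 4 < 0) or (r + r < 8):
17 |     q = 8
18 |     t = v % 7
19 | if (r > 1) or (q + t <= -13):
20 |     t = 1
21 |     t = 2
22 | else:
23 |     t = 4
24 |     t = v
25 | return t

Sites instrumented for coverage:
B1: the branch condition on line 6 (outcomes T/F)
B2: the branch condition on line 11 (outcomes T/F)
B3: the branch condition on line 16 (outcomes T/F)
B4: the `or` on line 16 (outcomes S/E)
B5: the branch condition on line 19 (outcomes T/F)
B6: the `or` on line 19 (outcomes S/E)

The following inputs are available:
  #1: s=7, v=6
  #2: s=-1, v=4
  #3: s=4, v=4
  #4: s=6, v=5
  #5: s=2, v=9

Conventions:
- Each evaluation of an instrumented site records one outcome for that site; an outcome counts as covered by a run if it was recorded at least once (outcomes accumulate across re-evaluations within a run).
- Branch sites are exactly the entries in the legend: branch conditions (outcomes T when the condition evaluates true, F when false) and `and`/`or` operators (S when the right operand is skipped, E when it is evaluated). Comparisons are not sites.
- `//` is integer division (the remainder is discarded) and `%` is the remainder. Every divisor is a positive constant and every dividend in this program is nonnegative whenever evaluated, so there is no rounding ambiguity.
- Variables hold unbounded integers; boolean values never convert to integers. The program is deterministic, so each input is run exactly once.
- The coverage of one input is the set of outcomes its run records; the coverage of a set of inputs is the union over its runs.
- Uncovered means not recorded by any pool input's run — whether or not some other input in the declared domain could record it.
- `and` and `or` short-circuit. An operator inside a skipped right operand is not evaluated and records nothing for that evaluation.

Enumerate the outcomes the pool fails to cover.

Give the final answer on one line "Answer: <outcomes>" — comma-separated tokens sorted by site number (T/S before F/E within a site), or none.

test 1 (s=7, v=6) fires B1->F, B2->F, B4->E, B3->F, B6->S, B5->T; hits B1=F, B2=F, B3=F, B4=E, B5=T, B6=S
test 2 (s=-1, v=4) fires B1->F, B2->T, B4->S, B3->T, B6->E, B5->F; hits B1=F, B2=T, B3=T, B4=S, B5=F, B6=E
test 3 (s=4, v=4) fires B1->F, B2->T, B4->E, B3->T, B6->S, B5->T; hits B1=F, B2=T, B3=T, B4=E, B5=T, B6=S
test 4 (s=6, v=5) fires B1->F, B2->F, B4->E, B3->F, B6->S, B5->T; hits B1=F, B2=F, B3=F, B4=E, B5=T, B6=S
test 5 (s=2, v=9) fires B1->F, B2->F, B4->S, B3->T, B6->E, B5->F; hits B1=F, B2=F, B3=T, B4=S, B5=F, B6=E
union over the pool: B1=F, B2=T, B2=F, B3=T, B3=F, B4=S, B4=E, B5=T, B5=F, B6=S, B6=E
uncovered (1 of 12): B1=T

Answer: B1=T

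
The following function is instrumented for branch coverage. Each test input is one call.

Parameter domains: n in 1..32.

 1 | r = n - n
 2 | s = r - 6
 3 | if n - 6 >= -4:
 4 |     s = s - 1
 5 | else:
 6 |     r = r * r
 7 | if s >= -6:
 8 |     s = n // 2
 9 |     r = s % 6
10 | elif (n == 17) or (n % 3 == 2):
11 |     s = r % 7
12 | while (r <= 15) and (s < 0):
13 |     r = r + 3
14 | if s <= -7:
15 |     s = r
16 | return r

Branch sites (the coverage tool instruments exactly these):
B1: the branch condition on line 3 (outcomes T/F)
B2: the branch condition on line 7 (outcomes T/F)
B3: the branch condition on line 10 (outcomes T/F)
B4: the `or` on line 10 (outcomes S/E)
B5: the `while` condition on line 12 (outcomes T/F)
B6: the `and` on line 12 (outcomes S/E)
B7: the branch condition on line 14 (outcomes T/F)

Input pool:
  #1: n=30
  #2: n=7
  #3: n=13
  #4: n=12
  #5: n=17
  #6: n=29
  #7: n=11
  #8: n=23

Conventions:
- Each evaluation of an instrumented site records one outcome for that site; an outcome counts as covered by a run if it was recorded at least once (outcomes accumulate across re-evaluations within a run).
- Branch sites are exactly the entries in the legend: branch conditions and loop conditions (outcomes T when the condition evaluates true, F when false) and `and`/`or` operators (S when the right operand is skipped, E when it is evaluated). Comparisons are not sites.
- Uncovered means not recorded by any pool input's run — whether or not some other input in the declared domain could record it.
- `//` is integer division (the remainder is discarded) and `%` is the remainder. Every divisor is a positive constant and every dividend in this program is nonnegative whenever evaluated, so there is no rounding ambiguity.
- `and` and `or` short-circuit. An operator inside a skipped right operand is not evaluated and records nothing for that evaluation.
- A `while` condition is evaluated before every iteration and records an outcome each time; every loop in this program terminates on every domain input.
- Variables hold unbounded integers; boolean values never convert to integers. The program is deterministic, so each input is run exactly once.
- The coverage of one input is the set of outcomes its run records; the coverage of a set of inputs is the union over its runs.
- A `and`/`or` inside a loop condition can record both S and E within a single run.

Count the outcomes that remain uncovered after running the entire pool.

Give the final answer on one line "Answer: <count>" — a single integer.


input #1 (n=30): events B1->T, B2->F, B4->E, B3->F, B6->E, B5->T, B6->E, B5->T, B6->E, B5->T, B6->E, B5->T, B6->E, B5->T, ...; covers B1=T, B2=F, B3=F, B4=E, B5=T, B5=F, B6=S, B6=E, B7=T
input #2 (n=7): events B1->T, B2->F, B4->E, B3->F, B6->E, B5->T, B6->E, B5->T, B6->E, B5->T, B6->E, B5->T, B6->E, B5->T, ...; covers B1=T, B2=F, B3=F, B4=E, B5=T, B5=F, B6=S, B6=E, B7=T
input #3 (n=13): events B1->T, B2->F, B4->E, B3->F, B6->E, B5->T, B6->E, B5->T, B6->E, B5->T, B6->E, B5->T, B6->E, B5->T, ...; covers B1=T, B2=F, B3=F, B4=E, B5=T, B5=F, B6=S, B6=E, B7=T
input #4 (n=12): events B1->T, B2->F, B4->E, B3->F, B6->E, B5->T, B6->E, B5->T, B6->E, B5->T, B6->E, B5->T, B6->E, B5->T, ...; covers B1=T, B2=F, B3=F, B4=E, B5=T, B5=F, B6=S, B6=E, B7=T
input #5 (n=17): events B1->T, B2->F, B4->S, B3->T, B6->E, B5->F, B7->F; covers B1=T, B2=F, B3=T, B4=S, B5=F, B6=E, B7=F
input #6 (n=29): events B1->T, B2->F, B4->E, B3->T, B6->E, B5->F, B7->F; covers B1=T, B2=F, B3=T, B4=E, B5=F, B6=E, B7=F
input #7 (n=11): events B1->T, B2->F, B4->E, B3->T, B6->E, B5->F, B7->F; covers B1=T, B2=F, B3=T, B4=E, B5=F, B6=E, B7=F
input #8 (n=23): events B1->T, B2->F, B4->E, B3->T, B6->E, B5->F, B7->F; covers B1=T, B2=F, B3=T, B4=E, B5=F, B6=E, B7=F
union over the pool: B1=T, B2=F, B3=T, B3=F, B4=S, B4=E, B5=T, B5=F, B6=S, B6=E, B7=T, B7=F
uncovered (2 of 14): B1=F, B2=T
Answer: 2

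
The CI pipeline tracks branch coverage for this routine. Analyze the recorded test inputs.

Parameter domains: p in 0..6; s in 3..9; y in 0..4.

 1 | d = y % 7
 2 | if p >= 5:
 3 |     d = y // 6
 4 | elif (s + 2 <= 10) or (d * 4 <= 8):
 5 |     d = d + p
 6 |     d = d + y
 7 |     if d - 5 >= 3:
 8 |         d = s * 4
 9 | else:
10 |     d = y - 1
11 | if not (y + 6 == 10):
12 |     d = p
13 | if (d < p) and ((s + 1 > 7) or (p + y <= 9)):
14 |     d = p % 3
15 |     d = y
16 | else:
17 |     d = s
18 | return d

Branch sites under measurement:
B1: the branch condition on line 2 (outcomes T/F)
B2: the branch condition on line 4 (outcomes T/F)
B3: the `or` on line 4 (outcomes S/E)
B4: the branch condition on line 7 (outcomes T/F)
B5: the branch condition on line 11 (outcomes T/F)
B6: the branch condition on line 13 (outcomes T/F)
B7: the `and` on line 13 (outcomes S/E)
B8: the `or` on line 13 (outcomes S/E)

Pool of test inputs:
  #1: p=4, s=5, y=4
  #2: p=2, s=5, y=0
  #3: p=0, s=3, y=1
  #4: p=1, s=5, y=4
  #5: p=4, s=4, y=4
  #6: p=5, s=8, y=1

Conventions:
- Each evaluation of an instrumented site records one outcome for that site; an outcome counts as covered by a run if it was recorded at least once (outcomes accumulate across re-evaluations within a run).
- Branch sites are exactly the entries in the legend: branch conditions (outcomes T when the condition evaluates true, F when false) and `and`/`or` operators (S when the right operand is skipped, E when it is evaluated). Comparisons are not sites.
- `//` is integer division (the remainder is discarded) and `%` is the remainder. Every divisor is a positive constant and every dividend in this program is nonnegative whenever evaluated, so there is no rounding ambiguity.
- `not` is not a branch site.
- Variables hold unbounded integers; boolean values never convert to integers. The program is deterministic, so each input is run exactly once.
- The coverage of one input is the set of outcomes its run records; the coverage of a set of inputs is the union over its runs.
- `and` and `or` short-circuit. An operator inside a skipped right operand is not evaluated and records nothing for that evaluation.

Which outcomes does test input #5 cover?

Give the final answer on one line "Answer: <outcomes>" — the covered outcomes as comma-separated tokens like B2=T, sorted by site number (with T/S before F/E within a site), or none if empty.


Event log for input #5 (p=4, s=4, y=4):
  B1->F, B3->S, B2->T, B4->T, B5->F, B7->S, B6->F
deduplicating events, the covered set is: B1=F, B2=T, B3=S, B4=T, B5=F, B6=F, B7=S
Answer: B1=F, B2=T, B3=S, B4=T, B5=F, B6=F, B7=S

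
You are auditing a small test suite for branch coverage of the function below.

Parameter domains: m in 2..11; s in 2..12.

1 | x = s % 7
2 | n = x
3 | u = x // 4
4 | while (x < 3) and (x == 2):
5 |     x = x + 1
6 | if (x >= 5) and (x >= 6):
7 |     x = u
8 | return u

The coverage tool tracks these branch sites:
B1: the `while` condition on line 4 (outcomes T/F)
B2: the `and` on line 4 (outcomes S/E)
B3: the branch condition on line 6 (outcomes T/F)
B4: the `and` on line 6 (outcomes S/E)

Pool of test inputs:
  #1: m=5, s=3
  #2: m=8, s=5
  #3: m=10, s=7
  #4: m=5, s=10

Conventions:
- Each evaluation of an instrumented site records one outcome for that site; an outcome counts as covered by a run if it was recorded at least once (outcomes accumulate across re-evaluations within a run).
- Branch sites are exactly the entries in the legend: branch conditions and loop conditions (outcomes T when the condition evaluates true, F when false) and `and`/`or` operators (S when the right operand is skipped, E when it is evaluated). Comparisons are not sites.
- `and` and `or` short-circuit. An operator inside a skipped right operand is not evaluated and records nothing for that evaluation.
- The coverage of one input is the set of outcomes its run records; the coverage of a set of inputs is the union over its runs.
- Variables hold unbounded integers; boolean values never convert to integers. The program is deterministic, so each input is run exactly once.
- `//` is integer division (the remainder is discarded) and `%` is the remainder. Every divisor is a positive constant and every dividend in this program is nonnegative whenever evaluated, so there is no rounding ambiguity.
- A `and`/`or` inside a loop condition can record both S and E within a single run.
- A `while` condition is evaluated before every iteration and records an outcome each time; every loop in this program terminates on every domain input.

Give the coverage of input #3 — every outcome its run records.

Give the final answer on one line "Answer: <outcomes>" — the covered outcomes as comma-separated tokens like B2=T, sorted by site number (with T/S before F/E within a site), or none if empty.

Simulating input #3 (m=10, s=7) step by step:
  B2->E, B1->F, B4->S, B3->F
as a set, this run covers: B1=F, B2=E, B3=F, B4=S

Answer: B1=F, B2=E, B3=F, B4=S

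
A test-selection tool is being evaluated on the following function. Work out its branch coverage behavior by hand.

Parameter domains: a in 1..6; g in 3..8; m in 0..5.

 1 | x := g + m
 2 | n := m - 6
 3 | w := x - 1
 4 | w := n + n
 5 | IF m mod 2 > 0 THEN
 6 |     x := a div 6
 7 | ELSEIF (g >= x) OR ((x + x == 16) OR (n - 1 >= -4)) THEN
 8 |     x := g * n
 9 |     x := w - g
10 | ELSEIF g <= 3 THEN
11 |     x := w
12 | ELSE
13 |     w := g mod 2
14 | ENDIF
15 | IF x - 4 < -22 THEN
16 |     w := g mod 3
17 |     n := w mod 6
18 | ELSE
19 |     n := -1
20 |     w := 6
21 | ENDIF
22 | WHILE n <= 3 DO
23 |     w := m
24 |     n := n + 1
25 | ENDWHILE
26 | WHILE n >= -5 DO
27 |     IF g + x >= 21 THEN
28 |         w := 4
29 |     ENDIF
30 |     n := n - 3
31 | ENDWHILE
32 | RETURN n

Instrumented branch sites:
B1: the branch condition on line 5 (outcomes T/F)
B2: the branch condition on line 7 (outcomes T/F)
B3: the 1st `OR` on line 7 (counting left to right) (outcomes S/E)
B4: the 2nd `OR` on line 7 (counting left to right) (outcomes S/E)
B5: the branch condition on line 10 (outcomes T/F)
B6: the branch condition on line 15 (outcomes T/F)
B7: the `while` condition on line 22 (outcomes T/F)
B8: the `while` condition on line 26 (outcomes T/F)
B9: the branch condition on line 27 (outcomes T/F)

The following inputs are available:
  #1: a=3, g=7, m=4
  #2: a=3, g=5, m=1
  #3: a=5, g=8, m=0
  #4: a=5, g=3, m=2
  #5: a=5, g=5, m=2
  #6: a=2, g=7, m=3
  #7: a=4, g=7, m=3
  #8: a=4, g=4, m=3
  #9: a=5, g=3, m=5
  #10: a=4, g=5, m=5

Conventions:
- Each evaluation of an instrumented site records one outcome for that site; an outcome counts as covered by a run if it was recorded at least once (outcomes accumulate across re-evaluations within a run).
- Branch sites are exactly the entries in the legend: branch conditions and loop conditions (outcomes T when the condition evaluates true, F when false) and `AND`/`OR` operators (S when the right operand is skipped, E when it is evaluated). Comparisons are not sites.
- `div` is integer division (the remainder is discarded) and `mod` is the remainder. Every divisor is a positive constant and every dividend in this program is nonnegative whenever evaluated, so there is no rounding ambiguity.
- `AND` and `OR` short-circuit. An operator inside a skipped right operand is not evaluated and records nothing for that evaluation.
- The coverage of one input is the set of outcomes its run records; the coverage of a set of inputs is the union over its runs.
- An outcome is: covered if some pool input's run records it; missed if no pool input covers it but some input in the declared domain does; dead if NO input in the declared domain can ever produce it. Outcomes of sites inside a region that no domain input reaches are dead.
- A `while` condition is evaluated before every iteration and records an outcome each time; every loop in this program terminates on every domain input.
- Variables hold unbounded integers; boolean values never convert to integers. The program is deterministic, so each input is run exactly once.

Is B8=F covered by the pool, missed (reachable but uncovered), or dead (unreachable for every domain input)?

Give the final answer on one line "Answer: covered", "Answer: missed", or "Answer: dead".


B8=F is recorded by pool input(s) 1, 2, 3, 4, 5, 6, 7, 8, 9, 10 -> covered
Answer: covered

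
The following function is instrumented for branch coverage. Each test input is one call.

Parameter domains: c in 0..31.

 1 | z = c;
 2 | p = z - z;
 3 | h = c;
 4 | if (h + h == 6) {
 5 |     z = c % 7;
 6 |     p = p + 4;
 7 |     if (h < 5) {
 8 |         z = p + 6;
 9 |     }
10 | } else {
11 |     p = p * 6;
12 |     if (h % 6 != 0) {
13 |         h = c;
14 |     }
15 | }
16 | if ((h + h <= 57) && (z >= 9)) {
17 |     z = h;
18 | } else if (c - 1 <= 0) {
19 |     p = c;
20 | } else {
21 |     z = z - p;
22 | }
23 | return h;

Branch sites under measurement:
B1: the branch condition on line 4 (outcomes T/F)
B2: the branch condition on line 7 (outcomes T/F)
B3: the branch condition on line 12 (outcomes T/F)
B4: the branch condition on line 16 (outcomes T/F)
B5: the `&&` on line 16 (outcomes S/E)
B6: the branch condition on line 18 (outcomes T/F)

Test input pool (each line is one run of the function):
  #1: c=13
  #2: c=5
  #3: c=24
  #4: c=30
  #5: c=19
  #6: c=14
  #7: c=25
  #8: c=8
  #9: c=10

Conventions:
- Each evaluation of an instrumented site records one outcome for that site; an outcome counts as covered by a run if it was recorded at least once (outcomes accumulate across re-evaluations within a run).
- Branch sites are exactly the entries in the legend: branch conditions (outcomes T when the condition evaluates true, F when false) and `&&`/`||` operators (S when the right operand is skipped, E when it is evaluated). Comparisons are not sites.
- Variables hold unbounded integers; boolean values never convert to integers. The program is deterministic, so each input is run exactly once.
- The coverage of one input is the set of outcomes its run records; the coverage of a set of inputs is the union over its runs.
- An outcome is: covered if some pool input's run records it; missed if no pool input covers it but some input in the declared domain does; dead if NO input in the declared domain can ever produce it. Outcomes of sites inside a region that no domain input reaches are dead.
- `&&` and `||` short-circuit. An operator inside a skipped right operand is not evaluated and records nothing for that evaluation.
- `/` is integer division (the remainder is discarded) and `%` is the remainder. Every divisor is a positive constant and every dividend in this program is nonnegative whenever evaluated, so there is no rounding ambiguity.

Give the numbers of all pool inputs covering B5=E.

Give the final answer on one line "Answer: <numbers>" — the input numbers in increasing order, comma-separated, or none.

input #1 (c=13): produces B5=E
input #2 (c=5): produces B5=E
input #3 (c=24): produces B5=E
input #4 (c=30): does not produce B5=E
input #5 (c=19): produces B5=E
input #6 (c=14): produces B5=E
input #7 (c=25): produces B5=E
input #8 (c=8): produces B5=E
input #9 (c=10): produces B5=E

Answer: 1, 2, 3, 5, 6, 7, 8, 9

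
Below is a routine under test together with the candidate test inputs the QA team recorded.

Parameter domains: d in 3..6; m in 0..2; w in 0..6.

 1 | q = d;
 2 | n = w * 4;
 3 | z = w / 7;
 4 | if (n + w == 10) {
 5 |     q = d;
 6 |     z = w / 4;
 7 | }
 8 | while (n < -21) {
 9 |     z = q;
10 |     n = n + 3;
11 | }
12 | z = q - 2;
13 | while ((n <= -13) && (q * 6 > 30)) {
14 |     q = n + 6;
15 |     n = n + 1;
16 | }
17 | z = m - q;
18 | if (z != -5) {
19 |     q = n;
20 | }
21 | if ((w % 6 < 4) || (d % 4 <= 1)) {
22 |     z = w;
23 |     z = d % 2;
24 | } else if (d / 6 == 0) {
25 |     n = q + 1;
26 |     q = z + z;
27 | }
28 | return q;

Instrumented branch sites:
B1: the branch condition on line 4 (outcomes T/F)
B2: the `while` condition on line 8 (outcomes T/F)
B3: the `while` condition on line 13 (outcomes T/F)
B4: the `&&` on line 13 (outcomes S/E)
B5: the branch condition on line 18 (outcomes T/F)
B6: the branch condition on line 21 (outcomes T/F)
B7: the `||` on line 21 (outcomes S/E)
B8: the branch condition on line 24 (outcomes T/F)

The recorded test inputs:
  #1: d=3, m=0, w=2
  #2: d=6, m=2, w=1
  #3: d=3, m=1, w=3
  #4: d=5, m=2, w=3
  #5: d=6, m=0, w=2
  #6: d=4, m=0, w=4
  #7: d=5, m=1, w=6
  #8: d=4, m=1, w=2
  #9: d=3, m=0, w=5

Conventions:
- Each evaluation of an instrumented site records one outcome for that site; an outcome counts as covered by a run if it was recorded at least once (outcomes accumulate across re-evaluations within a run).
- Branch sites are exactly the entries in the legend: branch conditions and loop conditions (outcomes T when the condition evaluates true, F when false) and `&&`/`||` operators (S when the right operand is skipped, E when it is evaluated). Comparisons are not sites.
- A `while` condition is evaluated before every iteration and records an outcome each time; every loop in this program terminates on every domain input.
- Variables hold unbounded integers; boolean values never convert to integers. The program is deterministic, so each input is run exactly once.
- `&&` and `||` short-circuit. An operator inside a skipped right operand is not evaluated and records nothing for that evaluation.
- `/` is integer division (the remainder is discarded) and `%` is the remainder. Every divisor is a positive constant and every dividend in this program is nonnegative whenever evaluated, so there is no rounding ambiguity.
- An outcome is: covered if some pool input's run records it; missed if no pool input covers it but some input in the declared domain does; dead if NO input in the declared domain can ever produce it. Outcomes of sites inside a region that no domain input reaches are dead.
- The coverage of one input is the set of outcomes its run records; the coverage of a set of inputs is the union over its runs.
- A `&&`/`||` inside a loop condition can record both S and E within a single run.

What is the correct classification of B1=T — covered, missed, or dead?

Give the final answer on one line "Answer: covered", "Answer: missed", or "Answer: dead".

B1=T is recorded by pool input(s) 1, 5, 8 -> covered

Answer: covered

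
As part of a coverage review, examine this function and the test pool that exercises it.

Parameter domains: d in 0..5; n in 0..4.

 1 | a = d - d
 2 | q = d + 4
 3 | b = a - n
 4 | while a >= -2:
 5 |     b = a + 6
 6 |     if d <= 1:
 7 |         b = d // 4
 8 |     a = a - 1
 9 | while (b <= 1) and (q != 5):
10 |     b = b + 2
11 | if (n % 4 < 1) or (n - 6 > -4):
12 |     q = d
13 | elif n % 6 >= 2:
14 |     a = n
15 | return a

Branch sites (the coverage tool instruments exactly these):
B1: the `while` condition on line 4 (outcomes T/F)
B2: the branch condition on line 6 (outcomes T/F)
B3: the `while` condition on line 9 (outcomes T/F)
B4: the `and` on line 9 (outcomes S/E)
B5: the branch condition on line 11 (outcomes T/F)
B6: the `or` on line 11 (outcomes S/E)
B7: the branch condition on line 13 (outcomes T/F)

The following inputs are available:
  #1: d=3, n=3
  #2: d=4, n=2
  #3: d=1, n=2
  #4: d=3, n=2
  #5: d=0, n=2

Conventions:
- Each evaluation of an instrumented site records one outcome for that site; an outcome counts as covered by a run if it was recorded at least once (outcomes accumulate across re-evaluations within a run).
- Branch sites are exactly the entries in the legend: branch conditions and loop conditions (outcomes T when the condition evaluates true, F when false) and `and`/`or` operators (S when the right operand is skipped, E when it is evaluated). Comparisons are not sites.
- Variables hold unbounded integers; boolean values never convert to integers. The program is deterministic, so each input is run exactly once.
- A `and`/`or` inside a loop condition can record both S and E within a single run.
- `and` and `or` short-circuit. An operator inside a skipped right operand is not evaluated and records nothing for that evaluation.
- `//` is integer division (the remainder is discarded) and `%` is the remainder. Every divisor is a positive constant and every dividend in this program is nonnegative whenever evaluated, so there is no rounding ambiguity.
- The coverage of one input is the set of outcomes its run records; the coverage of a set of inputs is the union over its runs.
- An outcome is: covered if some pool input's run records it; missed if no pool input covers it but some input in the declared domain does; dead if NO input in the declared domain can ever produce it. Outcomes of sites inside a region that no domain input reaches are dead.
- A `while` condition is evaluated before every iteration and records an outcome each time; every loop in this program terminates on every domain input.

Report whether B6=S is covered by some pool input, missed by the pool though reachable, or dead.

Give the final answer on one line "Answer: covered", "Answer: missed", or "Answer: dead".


no pool input records B6=S
but domain input (d=0, n=0) does record it -> reachable, so missed
Answer: missed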